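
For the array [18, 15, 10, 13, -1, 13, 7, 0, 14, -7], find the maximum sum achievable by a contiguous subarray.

Using Kadane's algorithm on [18, 15, 10, 13, -1, 13, 7, 0, 14, -7]:

Scanning through the array:
Position 1 (value 15): max_ending_here = 33, max_so_far = 33
Position 2 (value 10): max_ending_here = 43, max_so_far = 43
Position 3 (value 13): max_ending_here = 56, max_so_far = 56
Position 4 (value -1): max_ending_here = 55, max_so_far = 56
Position 5 (value 13): max_ending_here = 68, max_so_far = 68
Position 6 (value 7): max_ending_here = 75, max_so_far = 75
Position 7 (value 0): max_ending_here = 75, max_so_far = 75
Position 8 (value 14): max_ending_here = 89, max_so_far = 89
Position 9 (value -7): max_ending_here = 82, max_so_far = 89

Maximum subarray: [18, 15, 10, 13, -1, 13, 7, 0, 14]
Maximum sum: 89

The maximum subarray is [18, 15, 10, 13, -1, 13, 7, 0, 14] with sum 89. This subarray runs from index 0 to index 8.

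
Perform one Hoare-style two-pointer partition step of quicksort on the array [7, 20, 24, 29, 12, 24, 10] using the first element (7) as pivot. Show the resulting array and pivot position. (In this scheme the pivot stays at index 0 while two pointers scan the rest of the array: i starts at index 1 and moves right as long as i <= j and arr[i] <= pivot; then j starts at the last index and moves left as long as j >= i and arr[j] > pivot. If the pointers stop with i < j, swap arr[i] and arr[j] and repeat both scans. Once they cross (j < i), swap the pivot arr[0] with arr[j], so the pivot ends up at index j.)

Hoare-style two-pointer partition with pivot = 7:

Initial array: [7, 20, 24, 29, 12, 24, 10]

Pointers start at i = 1, j = 6.
i ends at 1, j ends at 0: the pointers have crossed (j < i), so scanning stops.

j = 0, so swapping arr[0] with arr[j] leaves the pivot at position 0: [7, 20, 24, 29, 12, 24, 10]
Pivot position: 0

After partitioning with pivot 7, the array becomes [7, 20, 24, 29, 12, 24, 10]. The pivot is placed at index 0. All elements to the left of the pivot are <= 7, and all elements to the right are > 7.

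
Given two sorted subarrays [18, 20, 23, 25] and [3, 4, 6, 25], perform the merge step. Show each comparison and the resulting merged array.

Merging process:

Compare 18 vs 3: take 3 from right. Merged: [3]
Compare 18 vs 4: take 4 from right. Merged: [3, 4]
Compare 18 vs 6: take 6 from right. Merged: [3, 4, 6]
Compare 18 vs 25: take 18 from left. Merged: [3, 4, 6, 18]
Compare 20 vs 25: take 20 from left. Merged: [3, 4, 6, 18, 20]
Compare 23 vs 25: take 23 from left. Merged: [3, 4, 6, 18, 20, 23]
Compare 25 vs 25: take 25 from left. Merged: [3, 4, 6, 18, 20, 23, 25]
Append remaining from right: [25]. Merged: [3, 4, 6, 18, 20, 23, 25, 25]

Final merged array: [3, 4, 6, 18, 20, 23, 25, 25]
Total comparisons: 7

The merged array is [3, 4, 6, 18, 20, 23, 25, 25], requiring 7 comparisons. The merge step runs in O(n) time where n is the total number of elements.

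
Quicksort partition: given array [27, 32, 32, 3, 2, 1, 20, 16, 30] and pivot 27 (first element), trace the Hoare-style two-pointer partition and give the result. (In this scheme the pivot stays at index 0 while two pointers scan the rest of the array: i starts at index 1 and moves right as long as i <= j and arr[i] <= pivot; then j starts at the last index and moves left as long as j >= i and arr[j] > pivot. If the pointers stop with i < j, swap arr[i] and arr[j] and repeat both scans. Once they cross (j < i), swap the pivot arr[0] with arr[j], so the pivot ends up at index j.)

Hoare-style two-pointer partition with pivot = 27:

Initial array: [27, 32, 32, 3, 2, 1, 20, 16, 30]

Pointers start at i = 1, j = 8.
i stops at index 1 (arr[1]=32 > 27), j stops at index 7 (arr[7]=16 <= 27): swap arr[1] and arr[7], array becomes [27, 16, 32, 3, 2, 1, 20, 32, 30]
i stops at index 2 (arr[2]=32 > 27), j stops at index 6 (arr[6]=20 <= 27): swap arr[2] and arr[6], array becomes [27, 16, 20, 3, 2, 1, 32, 32, 30]
i ends at 6, j ends at 5: the pointers have crossed (j < i), so scanning stops.

Swap pivot arr[0] with arr[5] to place pivot at position 5: [1, 16, 20, 3, 2, 27, 32, 32, 30]
Pivot position: 5

After partitioning with pivot 27, the array becomes [1, 16, 20, 3, 2, 27, 32, 32, 30]. The pivot is placed at index 5. All elements to the left of the pivot are <= 27, and all elements to the right are > 27.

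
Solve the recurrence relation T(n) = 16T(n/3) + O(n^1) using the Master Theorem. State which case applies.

Master Theorem for T(n) = 16T(n/3) + O(n^1):

a = 16, b = 3, c = 1
log_b(a) = log_3(16) = 2.5237

Case 1: c = 1 < log_3(16) = 2.5237
T(n) = O(n^(log_3 16))

For T(n) = 16T(n/3) + O(n^1): log_3(16) = 2.5237. This is Case 1 of the Master Theorem (c < log_b(a), work dominated by leaves), giving O(n^(log_3 16)).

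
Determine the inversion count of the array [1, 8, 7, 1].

Finding inversions in [1, 8, 7, 1]:

(1, 2): arr[1]=8 > arr[2]=7
(1, 3): arr[1]=8 > arr[3]=1
(2, 3): arr[2]=7 > arr[3]=1

Total inversions: 3

The array has 3 inversion(s): (1,2), (1,3), (2,3). Each pair (i,j) satisfies i < j and arr[i] > arr[j].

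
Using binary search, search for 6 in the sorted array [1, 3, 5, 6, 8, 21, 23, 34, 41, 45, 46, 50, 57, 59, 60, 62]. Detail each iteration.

Binary search for 6 in [1, 3, 5, 6, 8, 21, 23, 34, 41, 45, 46, 50, 57, 59, 60, 62]:

lo=0, hi=15, mid=7, arr[mid]=34 -> 34 > 6, search left half
lo=0, hi=6, mid=3, arr[mid]=6 -> Found target at index 3!

Binary search finds 6 at index 3 after 2 comparisons. The search repeatedly halves the search space by comparing with the middle element.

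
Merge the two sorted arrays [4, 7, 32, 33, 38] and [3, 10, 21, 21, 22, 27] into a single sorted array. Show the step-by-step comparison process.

Merging process:

Compare 4 vs 3: take 3 from right. Merged: [3]
Compare 4 vs 10: take 4 from left. Merged: [3, 4]
Compare 7 vs 10: take 7 from left. Merged: [3, 4, 7]
Compare 32 vs 10: take 10 from right. Merged: [3, 4, 7, 10]
Compare 32 vs 21: take 21 from right. Merged: [3, 4, 7, 10, 21]
Compare 32 vs 21: take 21 from right. Merged: [3, 4, 7, 10, 21, 21]
Compare 32 vs 22: take 22 from right. Merged: [3, 4, 7, 10, 21, 21, 22]
Compare 32 vs 27: take 27 from right. Merged: [3, 4, 7, 10, 21, 21, 22, 27]
Append remaining from left: [32, 33, 38]. Merged: [3, 4, 7, 10, 21, 21, 22, 27, 32, 33, 38]

Final merged array: [3, 4, 7, 10, 21, 21, 22, 27, 32, 33, 38]
Total comparisons: 8

The merged array is [3, 4, 7, 10, 21, 21, 22, 27, 32, 33, 38], requiring 8 comparisons. The merge step runs in O(n) time where n is the total number of elements.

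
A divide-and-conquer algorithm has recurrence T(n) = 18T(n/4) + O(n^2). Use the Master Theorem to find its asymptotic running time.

Master Theorem for T(n) = 18T(n/4) + O(n^2):

a = 18, b = 4, c = 2
log_b(a) = log_4(18) = 2.0850

Case 1: c = 2 < log_4(18) = 2.0850
T(n) = O(n^(log_4 18))

For T(n) = 18T(n/4) + O(n^2): log_4(18) = 2.0850. This is Case 1 of the Master Theorem (c < log_b(a), work dominated by leaves), giving O(n^(log_4 18)).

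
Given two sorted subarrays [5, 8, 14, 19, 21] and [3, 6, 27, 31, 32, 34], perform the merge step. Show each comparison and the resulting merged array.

Merging process:

Compare 5 vs 3: take 3 from right. Merged: [3]
Compare 5 vs 6: take 5 from left. Merged: [3, 5]
Compare 8 vs 6: take 6 from right. Merged: [3, 5, 6]
Compare 8 vs 27: take 8 from left. Merged: [3, 5, 6, 8]
Compare 14 vs 27: take 14 from left. Merged: [3, 5, 6, 8, 14]
Compare 19 vs 27: take 19 from left. Merged: [3, 5, 6, 8, 14, 19]
Compare 21 vs 27: take 21 from left. Merged: [3, 5, 6, 8, 14, 19, 21]
Append remaining from right: [27, 31, 32, 34]. Merged: [3, 5, 6, 8, 14, 19, 21, 27, 31, 32, 34]

Final merged array: [3, 5, 6, 8, 14, 19, 21, 27, 31, 32, 34]
Total comparisons: 7

The merged array is [3, 5, 6, 8, 14, 19, 21, 27, 31, 32, 34], requiring 7 comparisons. The merge step runs in O(n) time where n is the total number of elements.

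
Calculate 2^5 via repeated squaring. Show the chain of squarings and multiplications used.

Computing 2^5 by squaring (build up from 2^1; each line after the first costs one multiplication):

2^1 = 2
2^2 = (2^1)^2 = 2^2 = 4
2^4 = (2^2)^2 = 4^2 = 16
2^5 = 2 * 2^4 = 2 * 16 = 32

Result: 32
Multiplications needed: 3 (3 lines after 2^1)

2^5 = 32. Using exponentiation by squaring, this requires 3 multiplications. The key idea: if the exponent is even, square the half-power; if odd, multiply by the base once.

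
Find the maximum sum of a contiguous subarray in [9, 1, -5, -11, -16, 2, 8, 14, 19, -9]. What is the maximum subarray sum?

Using Kadane's algorithm on [9, 1, -5, -11, -16, 2, 8, 14, 19, -9]:

Scanning through the array:
Position 1 (value 1): max_ending_here = 10, max_so_far = 10
Position 2 (value -5): max_ending_here = 5, max_so_far = 10
Position 3 (value -11): max_ending_here = -6, max_so_far = 10
Position 4 (value -16): max_ending_here = -16, max_so_far = 10
Position 5 (value 2): max_ending_here = 2, max_so_far = 10
Position 6 (value 8): max_ending_here = 10, max_so_far = 10
Position 7 (value 14): max_ending_here = 24, max_so_far = 24
Position 8 (value 19): max_ending_here = 43, max_so_far = 43
Position 9 (value -9): max_ending_here = 34, max_so_far = 43

Maximum subarray: [2, 8, 14, 19]
Maximum sum: 43

The maximum subarray is [2, 8, 14, 19] with sum 43. This subarray runs from index 5 to index 8.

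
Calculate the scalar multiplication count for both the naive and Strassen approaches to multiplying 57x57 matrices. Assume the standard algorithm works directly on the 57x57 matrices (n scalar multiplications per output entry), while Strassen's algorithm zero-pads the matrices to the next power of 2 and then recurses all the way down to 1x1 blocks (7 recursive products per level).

Matrix multiplication for 57x57 matrices:

Strassen's algorithm requires power-of-2 dimensions. Pad 57x57 to 64x64 (next power of 2).

Standard algorithm: 57^3 = 185193 multiplications
Strassen's algorithm: 7^(log2(64)) = 7^6 = 117649 multiplications
Savings: 185193 - 117649 = 67544 multiplications

Standard: 185193 multiplications (57^3). Strassen: 117649 multiplications (7^6, after padding to 64x64). Strassen reduces 8 recursive multiplications to 7 at each level.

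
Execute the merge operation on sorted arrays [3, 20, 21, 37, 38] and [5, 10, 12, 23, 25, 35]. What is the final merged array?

Merging process:

Compare 3 vs 5: take 3 from left. Merged: [3]
Compare 20 vs 5: take 5 from right. Merged: [3, 5]
Compare 20 vs 10: take 10 from right. Merged: [3, 5, 10]
Compare 20 vs 12: take 12 from right. Merged: [3, 5, 10, 12]
Compare 20 vs 23: take 20 from left. Merged: [3, 5, 10, 12, 20]
Compare 21 vs 23: take 21 from left. Merged: [3, 5, 10, 12, 20, 21]
Compare 37 vs 23: take 23 from right. Merged: [3, 5, 10, 12, 20, 21, 23]
Compare 37 vs 25: take 25 from right. Merged: [3, 5, 10, 12, 20, 21, 23, 25]
Compare 37 vs 35: take 35 from right. Merged: [3, 5, 10, 12, 20, 21, 23, 25, 35]
Append remaining from left: [37, 38]. Merged: [3, 5, 10, 12, 20, 21, 23, 25, 35, 37, 38]

Final merged array: [3, 5, 10, 12, 20, 21, 23, 25, 35, 37, 38]
Total comparisons: 9

The merged array is [3, 5, 10, 12, 20, 21, 23, 25, 35, 37, 38], requiring 9 comparisons. The merge step runs in O(n) time where n is the total number of elements.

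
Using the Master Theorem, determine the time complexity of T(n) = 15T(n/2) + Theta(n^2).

Master Theorem for T(n) = 15T(n/2) + O(n^2):

a = 15, b = 2, c = 2
log_b(a) = log_2(15) = 3.9069

Case 1: c = 2 < log_2(15) = 3.9069
T(n) = O(n^(log_2 15))

For T(n) = 15T(n/2) + O(n^2): log_2(15) = 3.9069. This is Case 1 of the Master Theorem (c < log_b(a), work dominated by leaves), giving O(n^(log_2 15)).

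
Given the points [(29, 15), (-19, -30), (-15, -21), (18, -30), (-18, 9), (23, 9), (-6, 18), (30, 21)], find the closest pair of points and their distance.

Computing all pairwise distances among 8 points:

d((29, 15), (-19, -30)) = 65.7951
d((29, 15), (-15, -21)) = 56.8507
d((29, 15), (18, -30)) = 46.3249
d((29, 15), (-18, 9)) = 47.3814
d((29, 15), (23, 9)) = 8.4853
d((29, 15), (-6, 18)) = 35.1283
d((29, 15), (30, 21)) = 6.0828 <-- minimum
d((-19, -30), (-15, -21)) = 9.8489
d((-19, -30), (18, -30)) = 37.0
d((-19, -30), (-18, 9)) = 39.0128
d((-19, -30), (23, 9)) = 57.3149
d((-19, -30), (-6, 18)) = 49.7293
d((-19, -30), (30, 21)) = 70.7248
d((-15, -21), (18, -30)) = 34.2053
d((-15, -21), (-18, 9)) = 30.1496
d((-15, -21), (23, 9)) = 48.4149
d((-15, -21), (-6, 18)) = 40.025
d((-15, -21), (30, 21)) = 61.5549
d((18, -30), (-18, 9)) = 53.0754
d((18, -30), (23, 9)) = 39.3192
d((18, -30), (-6, 18)) = 53.6656
d((18, -30), (30, 21)) = 52.3927
d((-18, 9), (23, 9)) = 41.0
d((-18, 9), (-6, 18)) = 15.0
d((-18, 9), (30, 21)) = 49.4773
d((23, 9), (-6, 18)) = 30.3645
d((23, 9), (30, 21)) = 13.8924
d((-6, 18), (30, 21)) = 36.1248

Closest pair: (29, 15) and (30, 21) with distance 6.0828

The closest pair is (29, 15) and (30, 21) with Euclidean distance 6.0828. For 8 points, brute-force pairwise comparison is shown above. For large n, the divide-and-conquer algorithm (sort by x, recurse on halves, check the dividing strip) achieves O(n log n).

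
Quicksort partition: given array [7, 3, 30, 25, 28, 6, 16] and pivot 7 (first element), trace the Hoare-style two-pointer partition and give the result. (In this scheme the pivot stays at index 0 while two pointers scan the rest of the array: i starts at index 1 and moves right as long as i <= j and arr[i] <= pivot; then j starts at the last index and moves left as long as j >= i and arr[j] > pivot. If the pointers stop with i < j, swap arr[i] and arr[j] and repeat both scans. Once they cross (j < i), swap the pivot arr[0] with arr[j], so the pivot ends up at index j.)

Hoare-style two-pointer partition with pivot = 7:

Initial array: [7, 3, 30, 25, 28, 6, 16]

Pointers start at i = 1, j = 6.
i stops at index 2 (arr[2]=30 > 7), j stops at index 5 (arr[5]=6 <= 7): swap arr[2] and arr[5], array becomes [7, 3, 6, 25, 28, 30, 16]
i ends at 3, j ends at 2: the pointers have crossed (j < i), so scanning stops.

Swap pivot arr[0] with arr[2] to place pivot at position 2: [6, 3, 7, 25, 28, 30, 16]
Pivot position: 2

After partitioning with pivot 7, the array becomes [6, 3, 7, 25, 28, 30, 16]. The pivot is placed at index 2. All elements to the left of the pivot are <= 7, and all elements to the right are > 7.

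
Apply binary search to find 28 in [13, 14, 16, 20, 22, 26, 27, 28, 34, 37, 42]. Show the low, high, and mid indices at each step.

Binary search for 28 in [13, 14, 16, 20, 22, 26, 27, 28, 34, 37, 42]:

lo=0, hi=10, mid=5, arr[mid]=26 -> 26 < 28, search right half
lo=6, hi=10, mid=8, arr[mid]=34 -> 34 > 28, search left half
lo=6, hi=7, mid=6, arr[mid]=27 -> 27 < 28, search right half
lo=7, hi=7, mid=7, arr[mid]=28 -> Found target at index 7!

Binary search finds 28 at index 7 after 4 comparisons. The search repeatedly halves the search space by comparing with the middle element.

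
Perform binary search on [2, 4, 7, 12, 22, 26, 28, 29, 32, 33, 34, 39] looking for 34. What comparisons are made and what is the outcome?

Binary search for 34 in [2, 4, 7, 12, 22, 26, 28, 29, 32, 33, 34, 39]:

lo=0, hi=11, mid=5, arr[mid]=26 -> 26 < 34, search right half
lo=6, hi=11, mid=8, arr[mid]=32 -> 32 < 34, search right half
lo=9, hi=11, mid=10, arr[mid]=34 -> Found target at index 10!

Binary search finds 34 at index 10 after 3 comparisons. The search repeatedly halves the search space by comparing with the middle element.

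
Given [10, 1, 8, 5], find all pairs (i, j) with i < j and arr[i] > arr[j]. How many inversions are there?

Finding inversions in [10, 1, 8, 5]:

(0, 1): arr[0]=10 > arr[1]=1
(0, 2): arr[0]=10 > arr[2]=8
(0, 3): arr[0]=10 > arr[3]=5
(2, 3): arr[2]=8 > arr[3]=5

Total inversions: 4

The array has 4 inversion(s): (0,1), (0,2), (0,3), (2,3). Each pair (i,j) satisfies i < j and arr[i] > arr[j].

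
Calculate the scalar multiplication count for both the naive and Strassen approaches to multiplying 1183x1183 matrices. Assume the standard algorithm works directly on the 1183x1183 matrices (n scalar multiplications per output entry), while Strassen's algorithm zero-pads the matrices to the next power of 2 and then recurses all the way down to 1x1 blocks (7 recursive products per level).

Matrix multiplication for 1183x1183 matrices:

Strassen's algorithm requires power-of-2 dimensions. Pad 1183x1183 to 2048x2048 (next power of 2).

Standard algorithm: 1183^3 = 1655595487 multiplications
Strassen's algorithm: 7^(log2(2048)) = 7^11 = 1977326743 multiplications
Difference: 1655595487 - 1977326743 = -321731256 (Strassen uses MORE here due to padding overhead — for small or just-over-power-of-2 n, padding can outweigh the per-level savings)

Standard: 1655595487 multiplications (1183^3). Strassen: 1977326743 multiplications (7^11, after padding to 2048x2048). Strassen reduces 8 recursive multiplications to 7 at each level.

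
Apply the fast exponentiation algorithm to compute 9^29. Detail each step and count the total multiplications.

Computing 9^29 by squaring (build up from 9^1; each line after the first costs one multiplication):

9^1 = 9
9^2 = (9^1)^2 = 9^2 = 81
9^3 = 9 * 9^2 = 9 * 81 = 729
9^6 = (9^3)^2 = 729^2 = 531441
9^7 = 9 * 9^6 = 9 * 531441 = 4782969
9^14 = (9^7)^2 = 4782969^2 = 22876792454961
9^28 = (9^14)^2 = 22876792454961^2 = 523347633027360537213511521
9^29 = 9 * 9^28 = 9 * 523347633027360537213511521 = 4710128697246244834921603689

Result: 4710128697246244834921603689
Multiplications needed: 7 (7 lines after 9^1)

9^29 = 4710128697246244834921603689. Using exponentiation by squaring, this requires 7 multiplications. The key idea: if the exponent is even, square the half-power; if odd, multiply by the base once.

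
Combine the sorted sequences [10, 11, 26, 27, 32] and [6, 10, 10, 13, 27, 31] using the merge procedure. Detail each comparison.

Merging process:

Compare 10 vs 6: take 6 from right. Merged: [6]
Compare 10 vs 10: take 10 from left. Merged: [6, 10]
Compare 11 vs 10: take 10 from right. Merged: [6, 10, 10]
Compare 11 vs 10: take 10 from right. Merged: [6, 10, 10, 10]
Compare 11 vs 13: take 11 from left. Merged: [6, 10, 10, 10, 11]
Compare 26 vs 13: take 13 from right. Merged: [6, 10, 10, 10, 11, 13]
Compare 26 vs 27: take 26 from left. Merged: [6, 10, 10, 10, 11, 13, 26]
Compare 27 vs 27: take 27 from left. Merged: [6, 10, 10, 10, 11, 13, 26, 27]
Compare 32 vs 27: take 27 from right. Merged: [6, 10, 10, 10, 11, 13, 26, 27, 27]
Compare 32 vs 31: take 31 from right. Merged: [6, 10, 10, 10, 11, 13, 26, 27, 27, 31]
Append remaining from left: [32]. Merged: [6, 10, 10, 10, 11, 13, 26, 27, 27, 31, 32]

Final merged array: [6, 10, 10, 10, 11, 13, 26, 27, 27, 31, 32]
Total comparisons: 10

The merged array is [6, 10, 10, 10, 11, 13, 26, 27, 27, 31, 32], requiring 10 comparisons. The merge step runs in O(n) time where n is the total number of elements.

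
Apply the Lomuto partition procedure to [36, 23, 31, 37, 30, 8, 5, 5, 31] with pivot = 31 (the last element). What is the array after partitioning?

Lomuto partition with pivot = 31:

Initial array: [36, 23, 31, 37, 30, 8, 5, 5, 31]

arr[0]=36 > 31: no swap
arr[1]=23 <= 31: swap with position 0, array becomes [23, 36, 31, 37, 30, 8, 5, 5, 31]
arr[2]=31 <= 31: swap with position 1, array becomes [23, 31, 36, 37, 30, 8, 5, 5, 31]
arr[3]=37 > 31: no swap
arr[4]=30 <= 31: swap with position 2, array becomes [23, 31, 30, 37, 36, 8, 5, 5, 31]
arr[5]=8 <= 31: swap with position 3, array becomes [23, 31, 30, 8, 36, 37, 5, 5, 31]
arr[6]=5 <= 31: swap with position 4, array becomes [23, 31, 30, 8, 5, 37, 36, 5, 31]
arr[7]=5 <= 31: swap with position 5, array becomes [23, 31, 30, 8, 5, 5, 36, 37, 31]

Place pivot at position 6: [23, 31, 30, 8, 5, 5, 31, 37, 36]
Pivot position: 6

After partitioning with pivot 31, the array becomes [23, 31, 30, 8, 5, 5, 31, 37, 36]. The pivot is placed at index 6. All elements to the left of the pivot are <= 31, and all elements to the right are > 31.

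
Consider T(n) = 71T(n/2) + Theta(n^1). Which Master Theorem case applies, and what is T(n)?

Master Theorem for T(n) = 71T(n/2) + O(n^1):

a = 71, b = 2, c = 1
log_b(a) = log_2(71) = 6.1497

Case 1: c = 1 < log_2(71) = 6.1497
T(n) = O(n^(log_2 71))

For T(n) = 71T(n/2) + O(n^1): log_2(71) = 6.1497. This is Case 1 of the Master Theorem (c < log_b(a), work dominated by leaves), giving O(n^(log_2 71)).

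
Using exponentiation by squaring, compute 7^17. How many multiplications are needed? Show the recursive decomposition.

Computing 7^17 by squaring (build up from 7^1; each line after the first costs one multiplication):

7^1 = 7
7^2 = (7^1)^2 = 7^2 = 49
7^4 = (7^2)^2 = 49^2 = 2401
7^8 = (7^4)^2 = 2401^2 = 5764801
7^16 = (7^8)^2 = 5764801^2 = 33232930569601
7^17 = 7 * 7^16 = 7 * 33232930569601 = 232630513987207

Result: 232630513987207
Multiplications needed: 5 (5 lines after 7^1)

7^17 = 232630513987207. Using exponentiation by squaring, this requires 5 multiplications. The key idea: if the exponent is even, square the half-power; if odd, multiply by the base once.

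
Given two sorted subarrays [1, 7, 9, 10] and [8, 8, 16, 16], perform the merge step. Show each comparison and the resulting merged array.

Merging process:

Compare 1 vs 8: take 1 from left. Merged: [1]
Compare 7 vs 8: take 7 from left. Merged: [1, 7]
Compare 9 vs 8: take 8 from right. Merged: [1, 7, 8]
Compare 9 vs 8: take 8 from right. Merged: [1, 7, 8, 8]
Compare 9 vs 16: take 9 from left. Merged: [1, 7, 8, 8, 9]
Compare 10 vs 16: take 10 from left. Merged: [1, 7, 8, 8, 9, 10]
Append remaining from right: [16, 16]. Merged: [1, 7, 8, 8, 9, 10, 16, 16]

Final merged array: [1, 7, 8, 8, 9, 10, 16, 16]
Total comparisons: 6

The merged array is [1, 7, 8, 8, 9, 10, 16, 16], requiring 6 comparisons. The merge step runs in O(n) time where n is the total number of elements.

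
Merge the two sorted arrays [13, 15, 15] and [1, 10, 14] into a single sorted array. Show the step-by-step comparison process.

Merging process:

Compare 13 vs 1: take 1 from right. Merged: [1]
Compare 13 vs 10: take 10 from right. Merged: [1, 10]
Compare 13 vs 14: take 13 from left. Merged: [1, 10, 13]
Compare 15 vs 14: take 14 from right. Merged: [1, 10, 13, 14]
Append remaining from left: [15, 15]. Merged: [1, 10, 13, 14, 15, 15]

Final merged array: [1, 10, 13, 14, 15, 15]
Total comparisons: 4

The merged array is [1, 10, 13, 14, 15, 15], requiring 4 comparisons. The merge step runs in O(n) time where n is the total number of elements.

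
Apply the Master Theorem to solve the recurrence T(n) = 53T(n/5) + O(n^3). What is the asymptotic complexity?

Master Theorem for T(n) = 53T(n/5) + O(n^3):

a = 53, b = 5, c = 3
log_b(a) = log_5(53) = 2.4669

Case 3: c = 3 > log_5(53) = 2.4669
T(n) = O(n^3) = O(n^3)

For T(n) = 53T(n/5) + O(n^3): log_5(53) = 2.4669. This is Case 3 of the Master Theorem (c > log_b(a), work dominated by root), giving O(n^3).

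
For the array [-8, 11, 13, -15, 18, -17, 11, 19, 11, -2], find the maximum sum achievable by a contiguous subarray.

Using Kadane's algorithm on [-8, 11, 13, -15, 18, -17, 11, 19, 11, -2]:

Scanning through the array:
Position 1 (value 11): max_ending_here = 11, max_so_far = 11
Position 2 (value 13): max_ending_here = 24, max_so_far = 24
Position 3 (value -15): max_ending_here = 9, max_so_far = 24
Position 4 (value 18): max_ending_here = 27, max_so_far = 27
Position 5 (value -17): max_ending_here = 10, max_so_far = 27
Position 6 (value 11): max_ending_here = 21, max_so_far = 27
Position 7 (value 19): max_ending_here = 40, max_so_far = 40
Position 8 (value 11): max_ending_here = 51, max_so_far = 51
Position 9 (value -2): max_ending_here = 49, max_so_far = 51

Maximum subarray: [11, 13, -15, 18, -17, 11, 19, 11]
Maximum sum: 51

The maximum subarray is [11, 13, -15, 18, -17, 11, 19, 11] with sum 51. This subarray runs from index 1 to index 8.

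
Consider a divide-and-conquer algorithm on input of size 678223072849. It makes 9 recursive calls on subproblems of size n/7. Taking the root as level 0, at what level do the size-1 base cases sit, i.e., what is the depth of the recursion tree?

For divide and conquer with division factor 7:

Problem sizes at each level:
Level 0: 678223072849
Level 1: 96889010407
Level 2: 13841287201
Level 3: 1977326743
Level 4: 282475249
Level 5: 40353607
Level 6: 5764801
Level 7: 823543
Level 8: 117649
Level 9: 16807
Level 10: 2401
Level 11: 343
Level 12: 49
Level 13: 7
Level 14: 1

The root is level 0 and the size-1 base case is level 14 (the tree spans levels 0 through 14, i.e. 15 levels counting the root), so the depth is the number of divisions: log_7(678223072849) = 14

The recursion tree depth is log_7(678223072849) = 14. At each level, the problem size is divided by 7, so it takes 14 divisions to reduce to a base case of size 1. The algorithm makes 9 recursive calls at each level.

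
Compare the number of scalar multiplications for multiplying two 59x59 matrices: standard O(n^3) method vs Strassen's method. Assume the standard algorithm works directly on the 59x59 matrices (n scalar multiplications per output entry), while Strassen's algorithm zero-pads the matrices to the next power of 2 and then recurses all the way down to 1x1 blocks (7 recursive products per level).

Matrix multiplication for 59x59 matrices:

Strassen's algorithm requires power-of-2 dimensions. Pad 59x59 to 64x64 (next power of 2).

Standard algorithm: 59^3 = 205379 multiplications
Strassen's algorithm: 7^(log2(64)) = 7^6 = 117649 multiplications
Savings: 205379 - 117649 = 87730 multiplications

Standard: 205379 multiplications (59^3). Strassen: 117649 multiplications (7^6, after padding to 64x64). Strassen reduces 8 recursive multiplications to 7 at each level.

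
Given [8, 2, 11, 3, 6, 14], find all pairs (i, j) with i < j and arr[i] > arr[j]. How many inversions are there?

Finding inversions in [8, 2, 11, 3, 6, 14]:

(0, 1): arr[0]=8 > arr[1]=2
(0, 3): arr[0]=8 > arr[3]=3
(0, 4): arr[0]=8 > arr[4]=6
(2, 3): arr[2]=11 > arr[3]=3
(2, 4): arr[2]=11 > arr[4]=6

Total inversions: 5

The array has 5 inversion(s): (0,1), (0,3), (0,4), (2,3), (2,4). Each pair (i,j) satisfies i < j and arr[i] > arr[j].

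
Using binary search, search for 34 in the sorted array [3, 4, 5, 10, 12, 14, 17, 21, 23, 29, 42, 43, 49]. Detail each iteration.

Binary search for 34 in [3, 4, 5, 10, 12, 14, 17, 21, 23, 29, 42, 43, 49]:

lo=0, hi=12, mid=6, arr[mid]=17 -> 17 < 34, search right half
lo=7, hi=12, mid=9, arr[mid]=29 -> 29 < 34, search right half
lo=10, hi=12, mid=11, arr[mid]=43 -> 43 > 34, search left half
lo=10, hi=10, mid=10, arr[mid]=42 -> 42 > 34, search left half
lo=10 > hi=9, target 34 not found

Binary search determines that 34 is not in the array after 4 comparisons. The search space was exhausted without finding the target.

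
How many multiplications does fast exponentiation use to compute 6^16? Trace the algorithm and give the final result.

Computing 6^16 by squaring (build up from 6^1; each line after the first costs one multiplication):

6^1 = 6
6^2 = (6^1)^2 = 6^2 = 36
6^4 = (6^2)^2 = 36^2 = 1296
6^8 = (6^4)^2 = 1296^2 = 1679616
6^16 = (6^8)^2 = 1679616^2 = 2821109907456

Result: 2821109907456
Multiplications needed: 4 (4 lines after 6^1)

6^16 = 2821109907456. Using exponentiation by squaring, this requires 4 multiplications. The key idea: if the exponent is even, square the half-power; if odd, multiply by the base once.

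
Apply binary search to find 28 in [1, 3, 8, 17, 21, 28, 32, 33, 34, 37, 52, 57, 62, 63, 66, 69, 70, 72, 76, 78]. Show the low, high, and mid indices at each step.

Binary search for 28 in [1, 3, 8, 17, 21, 28, 32, 33, 34, 37, 52, 57, 62, 63, 66, 69, 70, 72, 76, 78]:

lo=0, hi=19, mid=9, arr[mid]=37 -> 37 > 28, search left half
lo=0, hi=8, mid=4, arr[mid]=21 -> 21 < 28, search right half
lo=5, hi=8, mid=6, arr[mid]=32 -> 32 > 28, search left half
lo=5, hi=5, mid=5, arr[mid]=28 -> Found target at index 5!

Binary search finds 28 at index 5 after 4 comparisons. The search repeatedly halves the search space by comparing with the middle element.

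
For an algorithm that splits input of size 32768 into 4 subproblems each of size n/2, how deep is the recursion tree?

For divide and conquer with division factor 2:

Problem sizes at each level:
Level 0: 32768
Level 1: 16384
Level 2: 8192
Level 3: 4096
Level 4: 2048
Level 5: 1024
Level 6: 512
Level 7: 256
Level 8: 128
Level 9: 64
Level 10: 32
Level 11: 16
Level 12: 8
Level 13: 4
Level 14: 2
Level 15: 1

The root is level 0 and the size-1 base case is level 15 (the tree spans levels 0 through 15, i.e. 16 levels counting the root), so the depth is the number of divisions: log_2(32768) = 15

The recursion tree depth is log_2(32768) = 15. At each level, the problem size is divided by 2, so it takes 15 divisions to reduce to a base case of size 1. The algorithm makes 4 recursive calls at each level.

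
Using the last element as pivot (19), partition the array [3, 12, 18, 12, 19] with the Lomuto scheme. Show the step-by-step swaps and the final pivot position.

Lomuto partition with pivot = 19:

Initial array: [3, 12, 18, 12, 19]

arr[0]=3 <= 19: swap with position 0, array becomes [3, 12, 18, 12, 19]
arr[1]=12 <= 19: swap with position 1, array becomes [3, 12, 18, 12, 19]
arr[2]=18 <= 19: swap with position 2, array becomes [3, 12, 18, 12, 19]
arr[3]=12 <= 19: swap with position 3, array becomes [3, 12, 18, 12, 19]

Place pivot at position 4: [3, 12, 18, 12, 19]
Pivot position: 4

After partitioning with pivot 19, the array becomes [3, 12, 18, 12, 19]. The pivot is placed at index 4. All elements to the left of the pivot are <= 19, and all elements to the right are > 19.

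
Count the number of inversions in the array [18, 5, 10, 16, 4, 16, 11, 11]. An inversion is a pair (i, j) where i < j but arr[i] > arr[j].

Finding inversions in [18, 5, 10, 16, 4, 16, 11, 11]:

(0, 1): arr[0]=18 > arr[1]=5
(0, 2): arr[0]=18 > arr[2]=10
(0, 3): arr[0]=18 > arr[3]=16
(0, 4): arr[0]=18 > arr[4]=4
(0, 5): arr[0]=18 > arr[5]=16
(0, 6): arr[0]=18 > arr[6]=11
(0, 7): arr[0]=18 > arr[7]=11
(1, 4): arr[1]=5 > arr[4]=4
(2, 4): arr[2]=10 > arr[4]=4
(3, 4): arr[3]=16 > arr[4]=4
(3, 6): arr[3]=16 > arr[6]=11
(3, 7): arr[3]=16 > arr[7]=11
(5, 6): arr[5]=16 > arr[6]=11
(5, 7): arr[5]=16 > arr[7]=11

Total inversions: 14

The array has 14 inversion(s): (0,1), (0,2), (0,3), (0,4), (0,5), (0,6), (0,7), (1,4), (2,4), (3,4), (3,6), (3,7), (5,6), (5,7). Each pair (i,j) satisfies i < j and arr[i] > arr[j].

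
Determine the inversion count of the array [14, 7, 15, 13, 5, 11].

Finding inversions in [14, 7, 15, 13, 5, 11]:

(0, 1): arr[0]=14 > arr[1]=7
(0, 3): arr[0]=14 > arr[3]=13
(0, 4): arr[0]=14 > arr[4]=5
(0, 5): arr[0]=14 > arr[5]=11
(1, 4): arr[1]=7 > arr[4]=5
(2, 3): arr[2]=15 > arr[3]=13
(2, 4): arr[2]=15 > arr[4]=5
(2, 5): arr[2]=15 > arr[5]=11
(3, 4): arr[3]=13 > arr[4]=5
(3, 5): arr[3]=13 > arr[5]=11

Total inversions: 10

The array has 10 inversion(s): (0,1), (0,3), (0,4), (0,5), (1,4), (2,3), (2,4), (2,5), (3,4), (3,5). Each pair (i,j) satisfies i < j and arr[i] > arr[j].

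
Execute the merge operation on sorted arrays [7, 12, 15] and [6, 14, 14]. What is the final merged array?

Merging process:

Compare 7 vs 6: take 6 from right. Merged: [6]
Compare 7 vs 14: take 7 from left. Merged: [6, 7]
Compare 12 vs 14: take 12 from left. Merged: [6, 7, 12]
Compare 15 vs 14: take 14 from right. Merged: [6, 7, 12, 14]
Compare 15 vs 14: take 14 from right. Merged: [6, 7, 12, 14, 14]
Append remaining from left: [15]. Merged: [6, 7, 12, 14, 14, 15]

Final merged array: [6, 7, 12, 14, 14, 15]
Total comparisons: 5

The merged array is [6, 7, 12, 14, 14, 15], requiring 5 comparisons. The merge step runs in O(n) time where n is the total number of elements.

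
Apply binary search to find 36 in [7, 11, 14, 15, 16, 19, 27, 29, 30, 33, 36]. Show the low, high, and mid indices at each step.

Binary search for 36 in [7, 11, 14, 15, 16, 19, 27, 29, 30, 33, 36]:

lo=0, hi=10, mid=5, arr[mid]=19 -> 19 < 36, search right half
lo=6, hi=10, mid=8, arr[mid]=30 -> 30 < 36, search right half
lo=9, hi=10, mid=9, arr[mid]=33 -> 33 < 36, search right half
lo=10, hi=10, mid=10, arr[mid]=36 -> Found target at index 10!

Binary search finds 36 at index 10 after 4 comparisons. The search repeatedly halves the search space by comparing with the middle element.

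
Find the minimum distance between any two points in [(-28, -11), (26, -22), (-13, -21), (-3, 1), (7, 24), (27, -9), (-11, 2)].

Computing all pairwise distances among 7 points:

d((-28, -11), (26, -22)) = 55.109
d((-28, -11), (-13, -21)) = 18.0278
d((-28, -11), (-3, 1)) = 27.7308
d((-28, -11), (7, 24)) = 49.4975
d((-28, -11), (27, -9)) = 55.0364
d((-28, -11), (-11, 2)) = 21.4009
d((26, -22), (-13, -21)) = 39.0128
d((26, -22), (-3, 1)) = 37.0135
d((26, -22), (7, 24)) = 49.7695
d((26, -22), (27, -9)) = 13.0384
d((26, -22), (-11, 2)) = 44.1022
d((-13, -21), (-3, 1)) = 24.1661
d((-13, -21), (7, 24)) = 49.2443
d((-13, -21), (27, -9)) = 41.7612
d((-13, -21), (-11, 2)) = 23.0868
d((-3, 1), (7, 24)) = 25.0799
d((-3, 1), (27, -9)) = 31.6228
d((-3, 1), (-11, 2)) = 8.0623 <-- minimum
d((7, 24), (27, -9)) = 38.5876
d((7, 24), (-11, 2)) = 28.4253
d((27, -9), (-11, 2)) = 39.5601

Closest pair: (-3, 1) and (-11, 2) with distance 8.0623

The closest pair is (-3, 1) and (-11, 2) with Euclidean distance 8.0623. For 7 points, brute-force pairwise comparison is shown above. For large n, the divide-and-conquer algorithm (sort by x, recurse on halves, check the dividing strip) achieves O(n log n).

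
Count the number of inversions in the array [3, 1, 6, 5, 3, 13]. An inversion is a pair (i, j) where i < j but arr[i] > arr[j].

Finding inversions in [3, 1, 6, 5, 3, 13]:

(0, 1): arr[0]=3 > arr[1]=1
(2, 3): arr[2]=6 > arr[3]=5
(2, 4): arr[2]=6 > arr[4]=3
(3, 4): arr[3]=5 > arr[4]=3

Total inversions: 4

The array has 4 inversion(s): (0,1), (2,3), (2,4), (3,4). Each pair (i,j) satisfies i < j and arr[i] > arr[j].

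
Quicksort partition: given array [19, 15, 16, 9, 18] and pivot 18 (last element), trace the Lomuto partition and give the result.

Lomuto partition with pivot = 18:

Initial array: [19, 15, 16, 9, 18]

arr[0]=19 > 18: no swap
arr[1]=15 <= 18: swap with position 0, array becomes [15, 19, 16, 9, 18]
arr[2]=16 <= 18: swap with position 1, array becomes [15, 16, 19, 9, 18]
arr[3]=9 <= 18: swap with position 2, array becomes [15, 16, 9, 19, 18]

Place pivot at position 3: [15, 16, 9, 18, 19]
Pivot position: 3

After partitioning with pivot 18, the array becomes [15, 16, 9, 18, 19]. The pivot is placed at index 3. All elements to the left of the pivot are <= 18, and all elements to the right are > 18.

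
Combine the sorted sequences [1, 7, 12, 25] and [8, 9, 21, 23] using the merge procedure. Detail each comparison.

Merging process:

Compare 1 vs 8: take 1 from left. Merged: [1]
Compare 7 vs 8: take 7 from left. Merged: [1, 7]
Compare 12 vs 8: take 8 from right. Merged: [1, 7, 8]
Compare 12 vs 9: take 9 from right. Merged: [1, 7, 8, 9]
Compare 12 vs 21: take 12 from left. Merged: [1, 7, 8, 9, 12]
Compare 25 vs 21: take 21 from right. Merged: [1, 7, 8, 9, 12, 21]
Compare 25 vs 23: take 23 from right. Merged: [1, 7, 8, 9, 12, 21, 23]
Append remaining from left: [25]. Merged: [1, 7, 8, 9, 12, 21, 23, 25]

Final merged array: [1, 7, 8, 9, 12, 21, 23, 25]
Total comparisons: 7

The merged array is [1, 7, 8, 9, 12, 21, 23, 25], requiring 7 comparisons. The merge step runs in O(n) time where n is the total number of elements.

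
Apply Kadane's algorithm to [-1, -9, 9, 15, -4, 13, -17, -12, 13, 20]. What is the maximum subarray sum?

Using Kadane's algorithm on [-1, -9, 9, 15, -4, 13, -17, -12, 13, 20]:

Scanning through the array:
Position 1 (value -9): max_ending_here = -9, max_so_far = -1
Position 2 (value 9): max_ending_here = 9, max_so_far = 9
Position 3 (value 15): max_ending_here = 24, max_so_far = 24
Position 4 (value -4): max_ending_here = 20, max_so_far = 24
Position 5 (value 13): max_ending_here = 33, max_so_far = 33
Position 6 (value -17): max_ending_here = 16, max_so_far = 33
Position 7 (value -12): max_ending_here = 4, max_so_far = 33
Position 8 (value 13): max_ending_here = 17, max_so_far = 33
Position 9 (value 20): max_ending_here = 37, max_so_far = 37

Maximum subarray: [9, 15, -4, 13, -17, -12, 13, 20]
Maximum sum: 37

The maximum subarray is [9, 15, -4, 13, -17, -12, 13, 20] with sum 37. This subarray runs from index 2 to index 9.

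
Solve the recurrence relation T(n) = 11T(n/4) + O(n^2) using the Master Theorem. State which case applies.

Master Theorem for T(n) = 11T(n/4) + O(n^2):

a = 11, b = 4, c = 2
log_b(a) = log_4(11) = 1.7297

Case 3: c = 2 > log_4(11) = 1.7297
T(n) = O(n^2) = O(n^2)

For T(n) = 11T(n/4) + O(n^2): log_4(11) = 1.7297. This is Case 3 of the Master Theorem (c > log_b(a), work dominated by root), giving O(n^2).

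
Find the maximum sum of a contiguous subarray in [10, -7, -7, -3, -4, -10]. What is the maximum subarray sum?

Using Kadane's algorithm on [10, -7, -7, -3, -4, -10]:

Scanning through the array:
Position 1 (value -7): max_ending_here = 3, max_so_far = 10
Position 2 (value -7): max_ending_here = -4, max_so_far = 10
Position 3 (value -3): max_ending_here = -3, max_so_far = 10
Position 4 (value -4): max_ending_here = -4, max_so_far = 10
Position 5 (value -10): max_ending_here = -10, max_so_far = 10

Maximum subarray: [10]
Maximum sum: 10

The maximum subarray is [10] with sum 10. This subarray runs from index 0 to index 0.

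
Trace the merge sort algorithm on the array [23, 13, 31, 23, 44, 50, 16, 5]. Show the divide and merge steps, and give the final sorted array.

Merge sort trace:

Split: [23, 13, 31, 23, 44, 50, 16, 5] -> [23, 13, 31, 23] and [44, 50, 16, 5]
  Split: [23, 13, 31, 23] -> [23, 13] and [31, 23]
    Split: [23, 13] -> [23] and [13]
    Merge: [23] + [13] -> [13, 23]
    Split: [31, 23] -> [31] and [23]
    Merge: [31] + [23] -> [23, 31]
  Merge: [13, 23] + [23, 31] -> [13, 23, 23, 31]
  Split: [44, 50, 16, 5] -> [44, 50] and [16, 5]
    Split: [44, 50] -> [44] and [50]
    Merge: [44] + [50] -> [44, 50]
    Split: [16, 5] -> [16] and [5]
    Merge: [16] + [5] -> [5, 16]
  Merge: [44, 50] + [5, 16] -> [5, 16, 44, 50]
Merge: [13, 23, 23, 31] + [5, 16, 44, 50] -> [5, 13, 16, 23, 23, 31, 44, 50]

Final sorted array: [5, 13, 16, 23, 23, 31, 44, 50]

The merge sort proceeds by recursively splitting the array and merging sorted halves.
After all merges, the sorted array is [5, 13, 16, 23, 23, 31, 44, 50].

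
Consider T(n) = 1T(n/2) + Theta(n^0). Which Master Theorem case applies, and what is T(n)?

Master Theorem for T(n) = 1T(n/2) + O(n^0):

a = 1, b = 2, c = 0
log_b(a) = log_2(1) = 0.0000

Case 2: c = 0 = log_2(1) = 0.0000
T(n) = O(n^0 log n) = O(log n)

For T(n) = 1T(n/2) + O(n^0): log_2(1) = 0.0000. This is Case 2 of the Master Theorem (c = log_b(a), equal work at all levels), giving O(log n).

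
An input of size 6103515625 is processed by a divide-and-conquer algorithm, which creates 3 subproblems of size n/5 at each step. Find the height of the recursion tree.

For divide and conquer with division factor 5:

Problem sizes at each level:
Level 0: 6103515625
Level 1: 1220703125
Level 2: 244140625
Level 3: 48828125
Level 4: 9765625
Level 5: 1953125
Level 6: 390625
Level 7: 78125
Level 8: 15625
Level 9: 3125
Level 10: 625
Level 11: 125
Level 12: 25
Level 13: 5
Level 14: 1

The root is level 0 and the size-1 base case is level 14 (the tree spans levels 0 through 14, i.e. 15 levels counting the root), so the depth is the number of divisions: log_5(6103515625) = 14

The recursion tree depth is log_5(6103515625) = 14. At each level, the problem size is divided by 5, so it takes 14 divisions to reduce to a base case of size 1. The algorithm makes 3 recursive calls at each level.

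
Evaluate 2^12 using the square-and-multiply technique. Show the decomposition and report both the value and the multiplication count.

Computing 2^12 by squaring (build up from 2^1; each line after the first costs one multiplication):

2^1 = 2
2^2 = (2^1)^2 = 2^2 = 4
2^3 = 2 * 2^2 = 2 * 4 = 8
2^6 = (2^3)^2 = 8^2 = 64
2^12 = (2^6)^2 = 64^2 = 4096

Result: 4096
Multiplications needed: 4 (4 lines after 2^1)

2^12 = 4096. Using exponentiation by squaring, this requires 4 multiplications. The key idea: if the exponent is even, square the half-power; if odd, multiply by the base once.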